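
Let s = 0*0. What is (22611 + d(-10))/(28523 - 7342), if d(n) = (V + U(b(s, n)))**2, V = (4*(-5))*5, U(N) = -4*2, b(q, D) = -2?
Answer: 34275/21181 ≈ 1.6182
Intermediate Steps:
s = 0
U(N) = -8
V = -100 (V = -20*5 = -100)
d(n) = 11664 (d(n) = (-100 - 8)**2 = (-108)**2 = 11664)
(22611 + d(-10))/(28523 - 7342) = (22611 + 11664)/(28523 - 7342) = 34275/21181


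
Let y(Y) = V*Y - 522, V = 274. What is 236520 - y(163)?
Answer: 192380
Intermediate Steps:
y(Y) = -522 + 274*Y (y(Y) = 274*Y - 522 = -522 + 274*Y)
236520 - y(163) = 236520 - (-522 + 274*163) = 236520 - (-522 + 44662) = 236520 - 1*44140 = 236520 - 44140 = 192380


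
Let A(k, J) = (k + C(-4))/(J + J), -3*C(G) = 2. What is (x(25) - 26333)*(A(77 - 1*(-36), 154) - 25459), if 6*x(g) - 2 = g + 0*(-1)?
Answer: 112608330073/168 ≈ 6.7029e+8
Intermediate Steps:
C(G) = -⅔ (C(G) = -⅓*2 = -⅔)
x(g) = ⅓ + g/6 (x(g) = ⅓ + (g + 0*(-1))/6 = ⅓ + (g + 0)/6 = ⅓ + g/6)
A(k, J) = (-⅔ + k)/(2*J) (A(k, J) = (k - ⅔)/(J + J) = (-⅔ + k)/((2*J)) = (-⅔ + k)*(1/(2*J)) = (-⅔ + k)/(2*J))
(x(25) - 26333)*(A(77 - 1*(-36), 154) - 25459) = ((⅓ + (⅙)*25) - 26333)*((⅙)*(-2 + 3*(77 - 1*(-36)))/154 - 25459) = ((⅓ + 25/6) - 26333)*((⅙)*(1/154)*(-2 + 3*(77 + 36)) - 25459) = (9/2 - 26333)*((⅙)*(1/154)*(-2 + 3*113) - 25459) = -52657*((⅙)*(1/154)*(-2 + 339) - 25459)/2 = -52657*((⅙)*(1/154)*337 - 25459)/2 = -52657*(337/924 - 25459)/2 = -52657/2*(-23523779/924) = 112608330073/168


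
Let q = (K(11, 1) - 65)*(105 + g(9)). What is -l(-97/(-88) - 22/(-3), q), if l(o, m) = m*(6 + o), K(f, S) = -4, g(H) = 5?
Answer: 438265/4 ≈ 1.0957e+5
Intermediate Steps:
q = -7590 (q = (-4 - 65)*(105 + 5) = -69*110 = -7590)
-l(-97/(-88) - 22/(-3), q) = -(-7590)*(6 + (-97/(-88) - 22/(-3))) = -(-7590)*(6 + (-97*(-1/88) - 22*(-⅓))) = -(-7590)*(6 + (97/88 + 22/3)) = -(-7590)*(6 + 2227/264) = -(-7590)*3811/264 = -1*(-438265/4) = 438265/4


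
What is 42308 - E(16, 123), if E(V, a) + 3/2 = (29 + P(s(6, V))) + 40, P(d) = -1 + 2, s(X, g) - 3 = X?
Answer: 84479/2 ≈ 42240.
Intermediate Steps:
s(X, g) = 3 + X
P(d) = 1
E(V, a) = 137/2 (E(V, a) = -3/2 + ((29 + 1) + 40) = -3/2 + (30 + 40) = -3/2 + 70 = 137/2)
42308 - E(16, 123) = 42308 - 1*137/2 = 42308 - 137/2 = 84479/2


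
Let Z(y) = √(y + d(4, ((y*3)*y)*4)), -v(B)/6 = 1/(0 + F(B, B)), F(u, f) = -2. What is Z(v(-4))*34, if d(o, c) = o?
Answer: 34*√7 ≈ 89.956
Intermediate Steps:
v(B) = 3 (v(B) = -6/(0 - 2) = -6/(-2) = -6*(-½) = 3)
Z(y) = √(4 + y) (Z(y) = √(y + 4) = √(4 + y))
Z(v(-4))*34 = √(4 + 3)*34 = √7*34 = 34*√7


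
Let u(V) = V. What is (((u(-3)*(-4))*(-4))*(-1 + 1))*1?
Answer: 0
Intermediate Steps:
(((u(-3)*(-4))*(-4))*(-1 + 1))*1 = ((-3*(-4)*(-4))*(-1 + 1))*1 = ((12*(-4))*0)*1 = -48*0*1 = 0*1 = 0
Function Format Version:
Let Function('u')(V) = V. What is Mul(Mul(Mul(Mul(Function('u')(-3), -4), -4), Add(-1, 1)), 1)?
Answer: 0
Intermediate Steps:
Mul(Mul(Mul(Mul(Function('u')(-3), -4), -4), Add(-1, 1)), 1) = Mul(Mul(Mul(Mul(-3, -4), -4), Add(-1, 1)), 1) = Mul(Mul(Mul(12, -4), 0), 1) = Mul(Mul(-48, 0), 1) = Mul(0, 1) = 0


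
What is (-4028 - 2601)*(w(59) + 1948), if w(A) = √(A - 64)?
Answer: -12913292 - 6629*I*√5 ≈ -1.2913e+7 - 14823.0*I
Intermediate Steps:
w(A) = √(-64 + A)
(-4028 - 2601)*(w(59) + 1948) = (-4028 - 2601)*(√(-64 + 59) + 1948) = -6629*(√(-5) + 1948) = -6629*(I*√5 + 1948) = -6629*(1948 + I*√5) = -12913292 - 6629*I*√5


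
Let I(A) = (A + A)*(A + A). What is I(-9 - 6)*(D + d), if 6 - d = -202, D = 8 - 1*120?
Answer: 86400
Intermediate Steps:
D = -112 (D = 8 - 120 = -112)
d = 208 (d = 6 - 1*(-202) = 6 + 202 = 208)
I(A) = 4*A² (I(A) = (2*A)*(2*A) = 4*A²)
I(-9 - 6)*(D + d) = (4*(-9 - 6)²)*(-112 + 208) = (4*(-15)²)*96 = (4*225)*96 = 900*96 = 86400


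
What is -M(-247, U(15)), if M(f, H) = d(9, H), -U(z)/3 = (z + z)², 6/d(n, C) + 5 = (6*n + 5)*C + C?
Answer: 6/162005 ≈ 3.7036e-5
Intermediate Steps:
d(n, C) = 6/(-5 + C + C*(5 + 6*n)) (d(n, C) = 6/(-5 + ((6*n + 5)*C + C)) = 6/(-5 + ((5 + 6*n)*C + C)) = 6/(-5 + (C*(5 + 6*n) + C)) = 6/(-5 + (C + C*(5 + 6*n))) = 6/(-5 + C + C*(5 + 6*n)))
U(z) = -12*z² (U(z) = -3*(z + z)² = -3*4*z² = -12*z²)
M(f, H) = 6/(-5 + 60*H) (M(f, H) = 6/(-5 + 6*H + 6*H*9) = 6/(-5 + 6*H + 54*H) = 6/(-5 + 60*H))
-M(-247, U(15)) = -6/(5*(-1 + 12*(-12*15²))) = -6/(5*(-1 + 12*(-12*225))) = -6/(5*(-1 + 12*(-2700))) = -6/(5*(-1 - 32400)) = -6/(5*(-32401)) = -6*(-1)/(5*32401) = -1*(-6/162005) = 6/162005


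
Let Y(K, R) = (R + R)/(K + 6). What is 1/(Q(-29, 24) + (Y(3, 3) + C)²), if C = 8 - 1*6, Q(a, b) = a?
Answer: -9/197 ≈ -0.045685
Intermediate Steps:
C = 2 (C = 8 - 6 = 2)
Y(K, R) = 2*R/(6 + K) (Y(K, R) = (2*R)/(6 + K) = 2*R/(6 + K))
1/(Q(-29, 24) + (Y(3, 3) + C)²) = 1/(-29 + (2*3/(6 + 3) + 2)²) = 1/(-29 + (2*3/9 + 2)²) = 1/(-29 + (2*3*(⅑) + 2)²) = 1/(-29 + (⅔ + 2)²) = 1/(-29 + (8/3)²) = 1/(-29 + 64/9) = 1/(-197/9) = -9/197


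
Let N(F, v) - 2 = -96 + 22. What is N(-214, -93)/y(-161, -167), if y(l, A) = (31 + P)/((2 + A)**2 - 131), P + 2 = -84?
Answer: 1950768/55 ≈ 35469.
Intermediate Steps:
P = -86 (P = -2 - 84 = -86)
y(l, A) = -55/(-131 + (2 + A)**2) (y(l, A) = (31 - 86)/((2 + A)**2 - 131) = -55/(-131 + (2 + A)**2))
N(F, v) = -72 (N(F, v) = 2 + (-96 + 22) = 2 - 74 = -72)
N(-214, -93)/y(-161, -167) = -(9432/55 - 72*(2 - 167)**2/55) = -72/((-55/(-131 + (-165)**2))) = -72/((-55/(-131 + 27225))) = -72/((-55/27094)) = -72/((-55*1/27094)) = -72/(-55/27094) = -72*(-27094/55) = 1950768/55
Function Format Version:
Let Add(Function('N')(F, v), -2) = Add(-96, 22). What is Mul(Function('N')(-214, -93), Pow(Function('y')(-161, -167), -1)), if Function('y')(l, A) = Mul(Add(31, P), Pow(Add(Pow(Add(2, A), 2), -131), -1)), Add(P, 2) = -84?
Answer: Rational(1950768, 55) ≈ 35469.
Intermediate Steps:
P = -86 (P = Add(-2, -84) = -86)
Function('y')(l, A) = Mul(-55, Pow(Add(-131, Pow(Add(2, A), 2)), -1)) (Function('y')(l, A) = Mul(Add(31, -86), Pow(Add(Pow(Add(2, A), 2), -131), -1)) = Mul(-55, Pow(Add(-131, Pow(Add(2, A), 2)), -1)))
Function('N')(F, v) = -72 (Function('N')(F, v) = Add(2, Add(-96, 22)) = Add(2, -74) = -72)
Mul(Function('N')(-214, -93), Pow(Function('y')(-161, -167), -1)) = Mul(-72, Pow(Mul(-55, Pow(Add(-131, Pow(Add(2, -167), 2)), -1)), -1)) = Mul(-72, Pow(Mul(-55, Pow(Add(-131, Pow(-165, 2)), -1)), -1)) = Mul(-72, Pow(Mul(-55, Pow(Add(-131, 27225), -1)), -1)) = Mul(-72, Pow(Mul(-55, Pow(27094, -1)), -1)) = Mul(-72, Pow(Mul(-55, Rational(1, 27094)), -1)) = Mul(-72, Pow(Rational(-55, 27094), -1)) = Mul(-72, Rational(-27094, 55)) = Rational(1950768, 55)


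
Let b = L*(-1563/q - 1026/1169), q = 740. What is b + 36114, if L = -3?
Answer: 31248536001/865060 ≈ 36123.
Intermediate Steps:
b = 7759161/865060 (b = -3*(-1563/740 - 1026/1169) = -3*(-2586387/865060) = 7759161/865060 ≈ 8.9695)
b + 36114 = 7759161/865060 + 36114 = 31248536001/865060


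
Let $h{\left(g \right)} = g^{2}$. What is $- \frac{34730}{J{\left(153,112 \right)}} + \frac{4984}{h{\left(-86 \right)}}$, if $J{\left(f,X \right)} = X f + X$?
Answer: $- \frac{21362381}{15945776} \approx -1.3397$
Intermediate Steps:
$J{\left(f,X \right)} = X + X f$
$- \frac{34730}{J{\left(153,112 \right)}} + \frac{4984}{h{\left(-86 \right)}} = - \frac{34730}{112 \left(1 + 153\right)} + \frac{4984}{\left(-86\right)^{2}} = - \frac{34730}{112 \cdot 154} + \frac{4984}{7396} = - \frac{34730}{17248} + 4984 \cdot \frac{1}{7396} = \left(-34730\right) \frac{1}{17248} + \frac{1246}{1849} = - \frac{17365}{8624} + \frac{1246}{1849} = - \frac{21362381}{15945776}$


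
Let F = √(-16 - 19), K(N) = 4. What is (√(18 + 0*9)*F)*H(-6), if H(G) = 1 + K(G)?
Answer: 15*I*√70 ≈ 125.5*I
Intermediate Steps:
H(G) = 5 (H(G) = 1 + 4 = 5)
F = I*√35 (F = √(-35) = I*√35 ≈ 5.9161*I)
(√(18 + 0*9)*F)*H(-6) = (√(18 + 0*9)*(I*√35))*5 = (√(18 + 0)*(I*√35))*5 = (√18*(I*√35))*5 = ((3*√2)*(I*√35))*5 = (3*I*√70)*5 = 15*I*√70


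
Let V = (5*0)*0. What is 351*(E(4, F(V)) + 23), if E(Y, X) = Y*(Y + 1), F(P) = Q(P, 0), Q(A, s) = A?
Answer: 15093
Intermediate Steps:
V = 0 (V = 0*0 = 0)
F(P) = P
E(Y, X) = Y*(1 + Y)
351*(E(4, F(V)) + 23) = 351*(4*(1 + 4) + 23) = 351*(4*5 + 23) = 351*(20 + 23) = 351*43 = 15093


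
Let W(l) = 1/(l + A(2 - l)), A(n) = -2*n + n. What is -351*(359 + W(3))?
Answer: -504387/4 ≈ -1.2610e+5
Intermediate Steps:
A(n) = -n
W(l) = 1/(-2 + 2*l) (W(l) = 1/(l - (2 - l)) = 1/(l + (-2 + l)) = 1/(-2 + 2*l))
-351*(359 + W(3)) = -351*(359 + 1/(2*(-1 + 3))) = -351*(359 + (½)/2) = -351*(359 + (½)*(½)) = -351*(359 + ¼) = -351*1437/4 = -504387/4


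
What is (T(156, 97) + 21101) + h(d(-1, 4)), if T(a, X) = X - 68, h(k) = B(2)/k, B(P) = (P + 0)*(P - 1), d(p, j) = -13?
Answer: 274688/13 ≈ 21130.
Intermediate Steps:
B(P) = P*(-1 + P)
h(k) = 2/k (h(k) = (2*(-1 + 2))/k = (2*1)/k = 2/k)
T(a, X) = -68 + X
(T(156, 97) + 21101) + h(d(-1, 4)) = ((-68 + 97) + 21101) + 2/(-13) = (29 + 21101) + 2*(-1/13) = 21130 - 2/13 = 274688/13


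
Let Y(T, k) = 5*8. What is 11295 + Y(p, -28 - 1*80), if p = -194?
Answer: 11335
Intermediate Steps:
Y(T, k) = 40
11295 + Y(p, -28 - 1*80) = 11295 + 40 = 11335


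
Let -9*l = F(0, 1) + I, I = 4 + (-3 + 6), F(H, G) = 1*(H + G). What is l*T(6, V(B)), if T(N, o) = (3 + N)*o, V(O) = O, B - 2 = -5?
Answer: 24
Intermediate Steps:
B = -3 (B = 2 - 5 = -3)
T(N, o) = o*(3 + N)
F(H, G) = G + H (F(H, G) = 1*(G + H) = G + H)
I = 7 (I = 4 + 3 = 7)
l = -8/9 (l = -((1 + 0) + 7)/9 = -(1 + 7)/9 = -⅑*8 = -8/9 ≈ -0.88889)
l*T(6, V(B)) = -(-8)*(3 + 6)/3 = -(-8)*9/3 = -8/9*(-27) = 24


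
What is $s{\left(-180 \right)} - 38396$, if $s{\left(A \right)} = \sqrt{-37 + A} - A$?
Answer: $-38216 + i \sqrt{217} \approx -38216.0 + 14.731 i$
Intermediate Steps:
$s{\left(-180 \right)} - 38396 = \left(\sqrt{-37 - 180} - -180\right) - 38396 = \left(\sqrt{-217} + 180\right) - 38396 = \left(i \sqrt{217} + 180\right) - 38396 = \left(180 + i \sqrt{217}\right) - 38396 = -38216 + i \sqrt{217}$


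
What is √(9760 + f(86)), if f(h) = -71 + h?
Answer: 5*√391 ≈ 98.869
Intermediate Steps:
√(9760 + f(86)) = √(9760 + (-71 + 86)) = √(9760 + 15) = √9775 = 5*√391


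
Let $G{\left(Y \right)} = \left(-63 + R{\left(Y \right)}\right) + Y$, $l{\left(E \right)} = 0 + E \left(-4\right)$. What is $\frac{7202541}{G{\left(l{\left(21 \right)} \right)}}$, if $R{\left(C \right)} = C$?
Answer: $- \frac{2400847}{77} \approx -31180.0$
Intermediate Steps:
$l{\left(E \right)} = - 4 E$ ($l{\left(E \right)} = 0 - 4 E = - 4 E$)
$G{\left(Y \right)} = -63 + 2 Y$ ($G{\left(Y \right)} = \left(-63 + Y\right) + Y = -63 + 2 Y$)
$\frac{7202541}{G{\left(l{\left(21 \right)} \right)}} = \frac{7202541}{-63 + 2 \left(\left(-4\right) 21\right)} = \frac{7202541}{-63 + 2 \left(-84\right)} = \frac{7202541}{-63 - 168} = \frac{7202541}{-231} = 7202541 \left(- \frac{1}{231}\right) = - \frac{2400847}{77}$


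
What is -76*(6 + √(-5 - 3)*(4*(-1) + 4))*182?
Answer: -82992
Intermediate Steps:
-76*(6 + √(-5 - 3)*(4*(-1) + 4))*182 = -76*(6 + √(-8)*(-4 + 4))*182 = -76*(6 + (2*I*√2)*0)*182 = -76*(6 + 0)*182 = -76*6*182 = -456*182 = -82992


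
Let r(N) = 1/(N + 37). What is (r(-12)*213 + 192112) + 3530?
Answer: 4891263/25 ≈ 1.9565e+5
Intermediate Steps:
r(N) = 1/(37 + N)
(r(-12)*213 + 192112) + 3530 = (213/(37 - 12) + 192112) + 3530 = (213/25 + 192112) + 3530 = 4803013/25 + 3530 = 4891263/25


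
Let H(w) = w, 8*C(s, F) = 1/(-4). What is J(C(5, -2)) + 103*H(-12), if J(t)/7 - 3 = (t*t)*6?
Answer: -622059/512 ≈ -1215.0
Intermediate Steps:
C(s, F) = -1/32 (C(s, F) = (⅛)/(-4) = (⅛)*(-¼) = -1/32)
J(t) = 21 + 42*t² (J(t) = 21 + 7*((t*t)*6) = 21 + 7*(t²*6) = 21 + 7*(6*t²) = 21 + 42*t²)
J(C(5, -2)) + 103*H(-12) = (21 + 42*(-1/32)²) + 103*(-12) = (21 + 42*(1/1024)) - 1236 = (21 + 21/512) - 1236 = 10773/512 - 1236 = -622059/512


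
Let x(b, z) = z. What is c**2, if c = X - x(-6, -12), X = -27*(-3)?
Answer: 8649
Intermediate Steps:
X = 81
c = 93 (c = 81 - 1*(-12) = 81 + 12 = 93)
c**2 = 93**2 = 8649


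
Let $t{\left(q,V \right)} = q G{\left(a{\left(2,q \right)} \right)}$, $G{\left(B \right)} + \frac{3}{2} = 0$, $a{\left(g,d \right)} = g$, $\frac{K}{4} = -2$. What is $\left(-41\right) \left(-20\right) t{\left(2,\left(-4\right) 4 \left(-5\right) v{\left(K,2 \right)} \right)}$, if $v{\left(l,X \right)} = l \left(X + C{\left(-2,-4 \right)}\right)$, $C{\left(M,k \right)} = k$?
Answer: $-2460$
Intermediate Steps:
$K = -8$ ($K = 4 \left(-2\right) = -8$)
$G{\left(B \right)} = - \frac{3}{2}$ ($G{\left(B \right)} = - \frac{3}{2} + 0 = - \frac{3}{2}$)
$v{\left(l,X \right)} = l \left(-4 + X\right)$ ($v{\left(l,X \right)} = l \left(X - 4\right) = l \left(-4 + X\right)$)
$t{\left(q,V \right)} = - \frac{3 q}{2}$ ($t{\left(q,V \right)} = q \left(- \frac{3}{2}\right) = - \frac{3 q}{2}$)
$\left(-41\right) \left(-20\right) t{\left(2,\left(-4\right) 4 \left(-5\right) v{\left(K,2 \right)} \right)} = \left(-41\right) \left(-20\right) \left(\left(- \frac{3}{2}\right) 2\right) = 820 \left(-3\right) = -2460$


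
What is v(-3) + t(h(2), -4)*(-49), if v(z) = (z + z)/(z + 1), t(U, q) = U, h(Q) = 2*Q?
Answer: -193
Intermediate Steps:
v(z) = 2*z/(1 + z) (v(z) = (2*z)/(1 + z) = 2*z/(1 + z))
v(-3) + t(h(2), -4)*(-49) = 2*(-3)/(1 - 3) + (2*2)*(-49) = 2*(-3)/(-2) + 4*(-49) = 2*(-3)*(-½) - 196 = 3 - 196 = -193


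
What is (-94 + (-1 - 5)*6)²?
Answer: 16900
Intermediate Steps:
(-94 + (-1 - 5)*6)² = (-94 - 6*6)² = (-94 - 36)² = (-130)² = 16900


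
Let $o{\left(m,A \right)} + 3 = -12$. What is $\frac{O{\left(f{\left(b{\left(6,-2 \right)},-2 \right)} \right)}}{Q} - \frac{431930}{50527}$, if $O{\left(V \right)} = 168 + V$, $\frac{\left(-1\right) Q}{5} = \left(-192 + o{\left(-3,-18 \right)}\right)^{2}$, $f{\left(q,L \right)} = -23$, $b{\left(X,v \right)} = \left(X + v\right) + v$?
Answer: $- \frac{18509233853}{2165031423} \approx -8.5492$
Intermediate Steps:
$b{\left(X,v \right)} = X + 2 v$
$o{\left(m,A \right)} = -15$ ($o{\left(m,A \right)} = -3 - 12 = -15$)
$Q = -214245$ ($Q = - 5 \left(-192 - 15\right)^{2} = - 5 \left(-207\right)^{2} = \left(-5\right) 42849 = -214245$)
$\frac{O{\left(f{\left(b{\left(6,-2 \right)},-2 \right)} \right)}}{Q} - \frac{431930}{50527} = \frac{168 - 23}{-214245} - \frac{431930}{50527} = 145 \left(- \frac{1}{214245}\right) - \frac{431930}{50527} = - \frac{29}{42849} - \frac{431930}{50527} = - \frac{18509233853}{2165031423}$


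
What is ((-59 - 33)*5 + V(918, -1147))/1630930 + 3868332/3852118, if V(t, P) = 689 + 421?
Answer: 315574129273/314126740487 ≈ 1.0046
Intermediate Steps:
V(t, P) = 1110
((-59 - 33)*5 + V(918, -1147))/1630930 + 3868332/3852118 = ((-59 - 33)*5 + 1110)/1630930 + 3868332/3852118 = (-92*5 + 1110)*(1/1630930) + 3868332*(1/3852118) = (-460 + 1110)*(1/1630930) + 1934166/1926059 = 650*(1/1630930) + 1934166/1926059 = 65/163093 + 1934166/1926059 = 315574129273/314126740487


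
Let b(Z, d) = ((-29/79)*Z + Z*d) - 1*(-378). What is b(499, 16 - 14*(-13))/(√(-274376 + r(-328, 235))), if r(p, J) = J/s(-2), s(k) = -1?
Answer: -7820749*I*√274611/21694269 ≈ -188.91*I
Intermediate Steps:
r(p, J) = -J (r(p, J) = J/(-1) = J*(-1) = -J)
b(Z, d) = 378 - 29*Z/79 + Z*d (b(Z, d) = ((-29*1/79)*Z + Z*d) + 378 = (-29*Z/79 + Z*d) + 378 = 378 - 29*Z/79 + Z*d)
b(499, 16 - 14*(-13))/(√(-274376 + r(-328, 235))) = (378 - 29/79*499 + 499*(16 - 14*(-13)))/(√(-274376 - 1*235)) = (378 - 14471/79 + 499*(16 + 182))/(√(-274376 - 235)) = (378 - 14471/79 + 499*198)/(√(-274611)) = (378 - 14471/79 + 98802)/((I*√274611)) = 7820749*(-I*√274611/274611)/79 = -7820749*I*√274611/21694269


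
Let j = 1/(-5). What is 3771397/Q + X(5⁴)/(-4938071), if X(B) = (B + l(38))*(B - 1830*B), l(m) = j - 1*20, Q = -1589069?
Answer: 1079998495822813/7846935545899 ≈ 137.63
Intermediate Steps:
j = -⅕ ≈ -0.20000
l(m) = -101/5 (l(m) = -⅕ - 1*20 = -⅕ - 20 = -101/5)
X(B) = -1829*B*(-101/5 + B) (X(B) = (B - 101/5)*(B - 1830*B) = (-101/5 + B)*(-1829*B) = -1829*B*(-101/5 + B))
3771397/Q + X(5⁴)/(-4938071) = 3771397/(-1589069) + ((1829/5)*5⁴*(101 - 5*5⁴))/(-4938071) = 3771397*(-1/1589069) + ((1829/5)*625*(101 - 5*625))*(-1/4938071) = -3771397/1589069 + ((1829/5)*625*(101 - 3125))*(-1/4938071) = -3771397/1589069 + ((1829/5)*625*(-3024))*(-1/4938071) = -3771397/1589069 - 691362000*(-1/4938071) = -3771397/1589069 + 691362000/4938071 = 1079998495822813/7846935545899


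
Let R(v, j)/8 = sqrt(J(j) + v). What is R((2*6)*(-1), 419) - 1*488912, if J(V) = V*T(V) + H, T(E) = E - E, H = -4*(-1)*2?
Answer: -488912 + 16*I ≈ -4.8891e+5 + 16.0*I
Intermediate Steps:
H = 8 (H = 4*2 = 8)
T(E) = 0
J(V) = 8 (J(V) = V*0 + 8 = 0 + 8 = 8)
R(v, j) = 8*sqrt(8 + v)
R((2*6)*(-1), 419) - 1*488912 = 8*sqrt(8 + (2*6)*(-1)) - 1*488912 = 8*sqrt(8 + 12*(-1)) - 488912 = 8*sqrt(8 - 12) - 488912 = 8*sqrt(-4) - 488912 = 8*(2*I) - 488912 = 16*I - 488912 = -488912 + 16*I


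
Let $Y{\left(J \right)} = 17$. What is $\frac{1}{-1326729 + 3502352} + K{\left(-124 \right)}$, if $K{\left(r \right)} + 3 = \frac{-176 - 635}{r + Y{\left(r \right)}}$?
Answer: $\frac{1066055377}{232791661} \approx 4.5794$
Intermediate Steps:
$K{\left(r \right)} = -3 - \frac{811}{17 + r}$ ($K{\left(r \right)} = -3 + \frac{-176 - 635}{r + 17} = -3 - \frac{811}{17 + r}$)
$\frac{1}{-1326729 + 3502352} + K{\left(-124 \right)} = \frac{1}{-1326729 + 3502352} + \frac{-862 - -372}{17 - 124} = \frac{1}{2175623} + \frac{-862 + 372}{-107} = \frac{1}{2175623} - - \frac{490}{107} = \frac{1}{2175623} + \frac{490}{107} = \frac{1066055377}{232791661}$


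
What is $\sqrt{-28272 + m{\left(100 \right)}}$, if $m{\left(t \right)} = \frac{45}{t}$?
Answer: $\frac{i \sqrt{2827155}}{10} \approx 168.14 i$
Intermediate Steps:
$\sqrt{-28272 + m{\left(100 \right)}} = \sqrt{-28272 + \frac{45}{100}} = \sqrt{-28272 + 45 \cdot \frac{1}{100}} = \sqrt{-28272 + \frac{9}{20}} = \sqrt{- \frac{565431}{20}} = \frac{i \sqrt{2827155}}{10}$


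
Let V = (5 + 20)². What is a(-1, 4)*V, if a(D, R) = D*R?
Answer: -2500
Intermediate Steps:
V = 625 (V = 25² = 625)
a(-1, 4)*V = -1*4*625 = -4*625 = -2500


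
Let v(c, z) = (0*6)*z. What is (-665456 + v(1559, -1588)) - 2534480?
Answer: -3199936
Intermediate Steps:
v(c, z) = 0 (v(c, z) = 0*z = 0)
(-665456 + v(1559, -1588)) - 2534480 = (-665456 + 0) - 2534480 = -665456 - 2534480 = -3199936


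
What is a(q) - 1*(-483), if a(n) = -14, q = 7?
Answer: 469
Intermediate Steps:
a(q) - 1*(-483) = -14 - 1*(-483) = -14 + 483 = 469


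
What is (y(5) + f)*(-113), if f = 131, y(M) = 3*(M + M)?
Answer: -18193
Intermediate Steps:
y(M) = 6*M (y(M) = 3*(2*M) = 6*M)
(y(5) + f)*(-113) = (6*5 + 131)*(-113) = (30 + 131)*(-113) = 161*(-113) = -18193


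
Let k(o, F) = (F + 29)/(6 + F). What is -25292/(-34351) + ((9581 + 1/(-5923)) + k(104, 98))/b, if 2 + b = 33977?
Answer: 244026169788673/239636333999400 ≈ 1.0183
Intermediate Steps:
b = 33975 (b = -2 + 33977 = 33975)
k(o, F) = (29 + F)/(6 + F)
-25292/(-34351) + ((9581 + 1/(-5923)) + k(104, 98))/b = -25292/(-34351) + ((9581 + 1/(-5923)) + (29 + 98)/(6 + 98))/33975 = -25292*(-1/34351) + ((9581 - 1/5923) + 127/104)*(1/33975) = 25292/34351 + (56748262/5923 + (1/104)*127)*(1/33975) = 25292/34351 + (56748262/5923 + 127/104)*(1/33975) = 25292/34351 + (5902571469/615992)*(1/33975) = 25292/34351 + 1967523823/6976109400 = 244026169788673/239636333999400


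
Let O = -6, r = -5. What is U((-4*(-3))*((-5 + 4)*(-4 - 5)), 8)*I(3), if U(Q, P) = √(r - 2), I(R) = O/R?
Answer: -2*I*√7 ≈ -5.2915*I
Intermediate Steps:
I(R) = -6/R
U(Q, P) = I*√7 (U(Q, P) = √(-5 - 2) = √(-7) = I*√7)
U((-4*(-3))*((-5 + 4)*(-4 - 5)), 8)*I(3) = (I*√7)*(-6/3) = (I*√7)*(-6*⅓) = (I*√7)*(-2) = -2*I*√7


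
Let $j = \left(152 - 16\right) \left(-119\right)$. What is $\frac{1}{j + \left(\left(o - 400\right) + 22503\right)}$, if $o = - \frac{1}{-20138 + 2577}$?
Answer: $\frac{17561}{103943560} \approx 0.00016895$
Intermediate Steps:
$o = \frac{1}{17561}$ ($o = - \frac{1}{-17561} = \left(-1\right) \left(- \frac{1}{17561}\right) = \frac{1}{17561} \approx 5.6944 \cdot 10^{-5}$)
$j = -16184$ ($j = 136 \left(-119\right) = -16184$)
$\frac{1}{j + \left(\left(o - 400\right) + 22503\right)} = \frac{1}{-16184 + \left(\left(\frac{1}{17561} - 400\right) + 22503\right)} = \frac{1}{-16184 + \left(- \frac{7024399}{17561} + 22503\right)} = \frac{1}{-16184 + \frac{388150784}{17561}} = \frac{1}{\frac{103943560}{17561}} = \frac{17561}{103943560}$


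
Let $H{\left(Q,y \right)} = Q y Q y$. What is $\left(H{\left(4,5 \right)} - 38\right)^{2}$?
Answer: $131044$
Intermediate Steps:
$H{\left(Q,y \right)} = Q^{2} y^{2}$ ($H{\left(Q,y \right)} = y Q^{2} y = Q^{2} y^{2}$)
$\left(H{\left(4,5 \right)} - 38\right)^{2} = \left(4^{2} \cdot 5^{2} - 38\right)^{2} = \left(16 \cdot 25 - 38\right)^{2} = \left(400 - 38\right)^{2} = 362^{2} = 131044$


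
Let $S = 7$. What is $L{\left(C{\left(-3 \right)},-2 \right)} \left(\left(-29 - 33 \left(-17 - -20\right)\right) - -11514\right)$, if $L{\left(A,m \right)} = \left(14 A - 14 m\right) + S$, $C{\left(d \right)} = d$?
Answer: $-79702$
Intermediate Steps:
$L{\left(A,m \right)} = 7 - 14 m + 14 A$ ($L{\left(A,m \right)} = \left(14 A - 14 m\right) + 7 = \left(- 14 m + 14 A\right) + 7 = 7 - 14 m + 14 A$)
$L{\left(C{\left(-3 \right)},-2 \right)} \left(\left(-29 - 33 \left(-17 - -20\right)\right) - -11514\right) = \left(7 - -28 + 14 \left(-3\right)\right) \left(\left(-29 - 33 \left(-17 - -20\right)\right) - -11514\right) = \left(7 + 28 - 42\right) \left(\left(-29 - 33 \left(-17 + 20\right)\right) + 11514\right) = - 7 \left(\left(-29 - 99\right) + 11514\right) = - 7 \left(-128 + 11514\right) = \left(-7\right) 11386 = -79702$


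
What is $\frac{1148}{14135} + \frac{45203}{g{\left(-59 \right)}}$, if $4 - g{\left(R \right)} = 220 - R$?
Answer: $- \frac{11611431}{70675} \approx -164.29$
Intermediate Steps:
$g{\left(R \right)} = -216 + R$ ($g{\left(R \right)} = 4 - \left(220 - R\right) = 4 + \left(-220 + R\right) = -216 + R$)
$\frac{1148}{14135} + \frac{45203}{g{\left(-59 \right)}} = \frac{1148}{14135} + \frac{45203}{-216 - 59} = 1148 \cdot \frac{1}{14135} + \frac{45203}{-275} = \frac{1148}{14135} + 45203 \left(- \frac{1}{275}\right) = \frac{1148}{14135} - \frac{45203}{275} = - \frac{11611431}{70675}$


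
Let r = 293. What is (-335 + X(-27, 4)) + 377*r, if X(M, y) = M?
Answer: 110099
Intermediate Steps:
(-335 + X(-27, 4)) + 377*r = (-335 - 27) + 377*293 = -362 + 110461 = 110099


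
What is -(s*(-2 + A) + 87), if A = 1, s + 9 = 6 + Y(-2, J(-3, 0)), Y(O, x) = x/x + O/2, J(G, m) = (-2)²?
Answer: -90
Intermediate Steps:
J(G, m) = 4
Y(O, x) = 1 + O/2 (Y(O, x) = 1 + O*(½) = 1 + O/2)
s = -3 (s = -9 + (6 + (1 + (½)*(-2))) = -9 + (6 + (1 - 1)) = -9 + (6 + 0) = -9 + 6 = -3)
-(s*(-2 + A) + 87) = -(-3*(-2 + 1) + 87) = -(-3*(-1) + 87) = -(3 + 87) = -1*90 = -90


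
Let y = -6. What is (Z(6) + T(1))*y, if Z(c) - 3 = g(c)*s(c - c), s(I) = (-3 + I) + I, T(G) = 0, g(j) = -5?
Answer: -108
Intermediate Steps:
s(I) = -3 + 2*I
Z(c) = 18 (Z(c) = 3 - 5*(-3 + 2*(c - c)) = 3 - 5*(-3 + 2*0) = 3 - 5*(-3 + 0) = 3 - 5*(-3) = 3 + 15 = 18)
(Z(6) + T(1))*y = (18 + 0)*(-6) = 18*(-6) = -108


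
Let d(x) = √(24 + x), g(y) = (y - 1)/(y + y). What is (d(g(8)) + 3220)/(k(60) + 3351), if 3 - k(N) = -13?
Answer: 460/481 + √391/13468 ≈ 0.95781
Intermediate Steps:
k(N) = 16 (k(N) = 3 - 1*(-13) = 3 + 13 = 16)
g(y) = (-1 + y)/(2*y) (g(y) = (-1 + y)/((2*y)) = (-1 + y)*(1/(2*y)) = (-1 + y)/(2*y))
(d(g(8)) + 3220)/(k(60) + 3351) = (√(24 + (½)*(-1 + 8)/8) + 3220)/(16 + 3351) = (√(24 + (½)*(⅛)*7) + 3220)/3367 = (√(24 + 7/16) + 3220)*(1/3367) = (√(391/16) + 3220)*(1/3367) = (√391/4 + 3220)*(1/3367) = (3220 + √391/4)*(1/3367) = 460/481 + √391/13468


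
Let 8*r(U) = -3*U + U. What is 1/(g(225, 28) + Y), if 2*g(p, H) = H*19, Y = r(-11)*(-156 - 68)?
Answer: -1/350 ≈ -0.0028571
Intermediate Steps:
r(U) = -U/4 (r(U) = (-3*U + U)/8 = (-2*U)/8 = -U/4)
Y = -616 (Y = (-1/4*(-11))*(-156 - 68) = (11/4)*(-224) = -616)
g(p, H) = 19*H/2 (g(p, H) = (H*19)/2 = (19*H)/2 = 19*H/2)
1/(g(225, 28) + Y) = 1/((19/2)*28 - 616) = 1/(266 - 616) = 1/(-350) = -1/350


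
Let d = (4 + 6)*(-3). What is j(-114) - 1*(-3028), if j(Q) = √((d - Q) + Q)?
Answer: 3028 + I*√30 ≈ 3028.0 + 5.4772*I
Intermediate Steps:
d = -30 (d = 10*(-3) = -30)
j(Q) = I*√30 (j(Q) = √((-30 - Q) + Q) = √(-30) = I*√30)
j(-114) - 1*(-3028) = I*√30 - 1*(-3028) = I*√30 + 3028 = 3028 + I*√30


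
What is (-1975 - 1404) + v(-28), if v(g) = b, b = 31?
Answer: -3348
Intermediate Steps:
v(g) = 31
(-1975 - 1404) + v(-28) = (-1975 - 1404) + 31 = -3379 + 31 = -3348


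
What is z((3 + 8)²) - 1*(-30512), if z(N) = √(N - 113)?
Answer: 30512 + 2*√2 ≈ 30515.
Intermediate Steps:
z(N) = √(-113 + N)
z((3 + 8)²) - 1*(-30512) = √(-113 + (3 + 8)²) - 1*(-30512) = √(-113 + 11²) + 30512 = √(-113 + 121) + 30512 = √8 + 30512 = 2*√2 + 30512 = 30512 + 2*√2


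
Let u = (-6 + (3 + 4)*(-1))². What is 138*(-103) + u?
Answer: -14045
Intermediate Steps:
u = 169 (u = (-6 + 7*(-1))² = (-6 - 7)² = (-13)² = 169)
138*(-103) + u = 138*(-103) + 169 = -14214 + 169 = -14045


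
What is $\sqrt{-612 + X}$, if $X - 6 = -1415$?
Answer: $i \sqrt{2021} \approx 44.956 i$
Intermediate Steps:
$X = -1409$ ($X = 6 - 1415 = -1409$)
$\sqrt{-612 + X} = \sqrt{-612 - 1409} = \sqrt{-2021} = i \sqrt{2021}$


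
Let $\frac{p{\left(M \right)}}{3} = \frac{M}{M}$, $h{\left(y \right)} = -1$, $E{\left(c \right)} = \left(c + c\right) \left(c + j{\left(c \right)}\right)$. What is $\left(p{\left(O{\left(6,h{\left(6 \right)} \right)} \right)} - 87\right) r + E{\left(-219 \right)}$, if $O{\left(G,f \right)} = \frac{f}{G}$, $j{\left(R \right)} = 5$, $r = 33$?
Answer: $90960$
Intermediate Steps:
$E{\left(c \right)} = 2 c \left(5 + c\right)$ ($E{\left(c \right)} = \left(c + c\right) \left(c + 5\right) = 2 c \left(5 + c\right)$)
$p{\left(M \right)} = 3$ ($p{\left(M \right)} = 3 \frac{M}{M} = 3 \cdot 1 = 3$)
$\left(p{\left(O{\left(6,h{\left(6 \right)} \right)} \right)} - 87\right) r + E{\left(-219 \right)} = \left(3 - 87\right) 33 + 2 \left(-219\right) \left(5 - 219\right) = \left(-84\right) 33 + 2 \left(-219\right) \left(-214\right) = -2772 + 93732 = 90960$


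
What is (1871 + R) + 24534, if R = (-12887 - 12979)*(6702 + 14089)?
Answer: -537753601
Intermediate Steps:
R = -537780006 (R = -25866*20791 = -537780006)
(1871 + R) + 24534 = (1871 - 537780006) + 24534 = -537778135 + 24534 = -537753601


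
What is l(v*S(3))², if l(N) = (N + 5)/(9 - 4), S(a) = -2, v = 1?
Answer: 9/25 ≈ 0.36000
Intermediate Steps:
l(N) = 1 + N/5 (l(N) = (5 + N)/5 = (5 + N)*(⅕) = 1 + N/5)
l(v*S(3))² = (1 + (1*(-2))/5)² = (1 + (⅕)*(-2))² = (1 - ⅖)² = (⅗)² = 9/25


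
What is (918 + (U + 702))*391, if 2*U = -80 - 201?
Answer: 1156969/2 ≈ 5.7848e+5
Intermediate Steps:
U = -281/2 (U = (-80 - 201)/2 = (1/2)*(-281) = -281/2 ≈ -140.50)
(918 + (U + 702))*391 = (918 + (-281/2 + 702))*391 = (918 + 1123/2)*391 = (2959/2)*391 = 1156969/2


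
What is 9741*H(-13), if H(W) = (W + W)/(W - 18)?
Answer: 253266/31 ≈ 8169.9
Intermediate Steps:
H(W) = 2*W/(-18 + W) (H(W) = (2*W)/(-18 + W) = 2*W/(-18 + W))
9741*H(-13) = 9741*(2*(-13)/(-18 - 13)) = 9741*(2*(-13)/(-31)) = 9741*(2*(-13)*(-1/31)) = 9741*(26/31) = 253266/31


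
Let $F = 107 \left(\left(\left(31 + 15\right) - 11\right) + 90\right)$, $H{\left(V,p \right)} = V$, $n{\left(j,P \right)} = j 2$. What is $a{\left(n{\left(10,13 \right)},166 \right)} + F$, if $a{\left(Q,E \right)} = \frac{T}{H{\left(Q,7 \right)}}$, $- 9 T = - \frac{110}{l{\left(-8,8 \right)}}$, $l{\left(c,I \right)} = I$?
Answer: $\frac{1926011}{144} \approx 13375.0$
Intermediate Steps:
$n{\left(j,P \right)} = 2 j$
$T = \frac{55}{36}$ ($T = - \frac{\left(-110\right) \frac{1}{8}}{9} = \left(- \frac{1}{9}\right) \left(- \frac{55}{4}\right) = \frac{55}{36} \approx 1.5278$)
$a{\left(Q,E \right)} = \frac{55}{36 Q}$
$F = 13375$ ($F = 107 \left(\left(46 - 11\right) + 90\right) = 107 \left(35 + 90\right) = 107 \cdot 125 = 13375$)
$a{\left(n{\left(10,13 \right)},166 \right)} + F = \frac{55}{36 \cdot 2 \cdot 10} + 13375 = \frac{55}{36 \cdot 20} + 13375 = \frac{55}{36} \cdot \frac{1}{20} + 13375 = \frac{11}{144} + 13375 = \frac{1926011}{144}$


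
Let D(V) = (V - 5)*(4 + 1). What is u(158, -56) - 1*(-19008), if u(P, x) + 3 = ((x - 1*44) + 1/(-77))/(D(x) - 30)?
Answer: 490241676/25795 ≈ 19005.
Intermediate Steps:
D(V) = -25 + 5*V (D(V) = (-5 + V)*5 = -25 + 5*V)
u(P, x) = -3 + (-3389/77 + x)/(-55 + 5*x) (u(P, x) = -3 + ((x - 1*44) + 1/(-77))/((-25 + 5*x) - 30) = -3 + ((x - 44) - 1/77)/(-55 + 5*x) = -3 + ((-44 + x) - 1/77)/(-55 + 5*x) = -3 + (-3389/77 + x)/(-55 + 5*x))
u(158, -56) - 1*(-19008) = 2*(4658 - 539*(-56))/(385*(-11 - 56)) - 1*(-19008) = (2/385)*(4658 + 30184)/(-67) + 19008 = (2/385)*(-1/67)*34842 + 19008 = -69684/25795 + 19008 = 490241676/25795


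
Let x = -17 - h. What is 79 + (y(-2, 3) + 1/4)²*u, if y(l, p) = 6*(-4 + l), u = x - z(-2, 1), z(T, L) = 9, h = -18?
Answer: -20291/2 ≈ -10146.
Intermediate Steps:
x = 1 (x = -17 - 1*(-18) = -17 + 18 = 1)
u = -8 (u = 1 - 1*9 = 1 - 9 = -8)
y(l, p) = -24 + 6*l
79 + (y(-2, 3) + 1/4)²*u = 79 + ((-24 + 6*(-2)) + 1/4)²*(-8) = 79 + ((-24 - 12) + ¼)²*(-8) = 79 + (-36 + ¼)²*(-8) = 79 + (-143/4)²*(-8) = 79 + (20449/16)*(-8) = 79 - 20449/2 = -20291/2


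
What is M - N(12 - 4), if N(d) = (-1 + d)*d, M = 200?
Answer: 144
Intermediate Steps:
N(d) = d*(-1 + d)
M - N(12 - 4) = 200 - (12 - 4)*(-1 + (12 - 4)) = 200 - 8*(-1 + 8) = 200 - 8*7 = 200 - 1*56 = 200 - 56 = 144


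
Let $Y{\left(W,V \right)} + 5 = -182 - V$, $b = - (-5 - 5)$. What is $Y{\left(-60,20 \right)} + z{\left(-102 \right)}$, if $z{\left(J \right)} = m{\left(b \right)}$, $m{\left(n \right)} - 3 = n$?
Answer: $-194$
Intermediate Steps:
$b = 10$ ($b = \left(-1\right) \left(-10\right) = 10$)
$m{\left(n \right)} = 3 + n$
$Y{\left(W,V \right)} = -187 - V$ ($Y{\left(W,V \right)} = -5 - \left(182 + V\right) = -187 - V$)
$z{\left(J \right)} = 13$ ($z{\left(J \right)} = 3 + 10 = 13$)
$Y{\left(-60,20 \right)} + z{\left(-102 \right)} = \left(-187 - 20\right) + 13 = -207 + 13 = -194$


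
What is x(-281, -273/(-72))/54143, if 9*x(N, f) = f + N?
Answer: -6653/11694888 ≈ -0.00056888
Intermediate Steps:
x(N, f) = N/9 + f/9 (x(N, f) = (f + N)/9 = (N + f)/9 = N/9 + f/9)
x(-281, -273/(-72))/54143 = ((⅑)*(-281) + (-273/(-72))/9)/54143 = (-281/9 + (-273*(-1/72))/9)*(1/54143) = (-281/9 + (⅑)*(91/24))*(1/54143) = (-281/9 + 91/216)*(1/54143) = -6653/216*1/54143 = -6653/11694888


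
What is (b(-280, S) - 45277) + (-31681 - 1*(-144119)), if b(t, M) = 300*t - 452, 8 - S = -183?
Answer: -17291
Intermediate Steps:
S = 191 (S = 8 - 1*(-183) = 8 + 183 = 191)
b(t, M) = -452 + 300*t
(b(-280, S) - 45277) + (-31681 - 1*(-144119)) = ((-452 + 300*(-280)) - 45277) + (-31681 - 1*(-144119)) = ((-452 - 84000) - 45277) + (-31681 + 144119) = (-84452 - 45277) + 112438 = -129729 + 112438 = -17291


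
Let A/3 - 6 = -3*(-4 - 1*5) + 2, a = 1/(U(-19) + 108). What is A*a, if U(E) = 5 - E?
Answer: 35/44 ≈ 0.79545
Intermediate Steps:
a = 1/132 (a = 1/((5 - 1*(-19)) + 108) = 1/((5 + 19) + 108) = 1/(24 + 108) = 1/132 ≈ 0.0075758)
A = 105 (A = 18 + 3*(-3*(-4 - 1*5) + 2) = 18 + 3*(-3*(-4 - 5) + 2) = 18 + 3*(-3*(-9) + 2) = 18 + 3*(27 + 2) = 18 + 3*29 = 18 + 87 = 105)
A*a = 105*(1/132) = 35/44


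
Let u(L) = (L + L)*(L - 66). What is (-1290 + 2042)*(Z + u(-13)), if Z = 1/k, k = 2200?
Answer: 424767294/275 ≈ 1.5446e+6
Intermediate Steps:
u(L) = 2*L*(-66 + L) (u(L) = (2*L)*(-66 + L) = 2*L*(-66 + L))
Z = 1/2200 ≈ 0.00045455
(-1290 + 2042)*(Z + u(-13)) = (-1290 + 2042)*(1/2200 + 2*(-13)*(-66 - 13)) = 752*(1/2200 + 2*(-13)*(-79)) = 752*(1/2200 + 2054) = 752*(4518801/2200) = 424767294/275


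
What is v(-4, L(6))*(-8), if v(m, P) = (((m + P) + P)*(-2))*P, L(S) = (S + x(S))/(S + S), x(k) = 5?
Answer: -286/9 ≈ -31.778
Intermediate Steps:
L(S) = (5 + S)/(2*S) (L(S) = (S + 5)/(S + S) = (5 + S)/((2*S)) = (5 + S)*(1/(2*S)) = (5 + S)/(2*S))
v(m, P) = P*(-4*P - 2*m) (v(m, P) = (((P + m) + P)*(-2))*P = ((m + 2*P)*(-2))*P = (-4*P - 2*m)*P = P*(-4*P - 2*m))
v(-4, L(6))*(-8) = -2*(1/2)*(5 + 6)/6*(-4 + 2*((1/2)*(5 + 6)/6))*(-8) = -2*(1/2)*(1/6)*11*(-4 + 2*((1/2)*(1/6)*11))*(-8) = -2*11/12*(-4 + 2*(11/12))*(-8) = -2*11/12*(-4 + 11/6)*(-8) = -2*11/12*(-13/6)*(-8) = (143/36)*(-8) = -286/9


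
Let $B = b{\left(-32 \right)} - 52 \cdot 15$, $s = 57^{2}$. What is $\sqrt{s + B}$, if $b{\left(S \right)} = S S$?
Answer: $\sqrt{3493} \approx 59.102$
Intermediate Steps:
$s = 3249$
$b{\left(S \right)} = S^{2}$
$B = 244$ ($B = \left(-32\right)^{2} - 52 \cdot 15 = 1024 - 780 = 244$)
$\sqrt{s + B} = \sqrt{3249 + 244} = \sqrt{3493}$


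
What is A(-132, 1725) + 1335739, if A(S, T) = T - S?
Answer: 1337596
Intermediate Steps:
A(-132, 1725) + 1335739 = (1725 - 1*(-132)) + 1335739 = (1725 + 132) + 1335739 = 1857 + 1335739 = 1337596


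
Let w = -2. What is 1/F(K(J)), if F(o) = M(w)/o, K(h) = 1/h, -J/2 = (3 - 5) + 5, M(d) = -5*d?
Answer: -1/60 ≈ -0.016667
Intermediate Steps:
J = -6 (J = -2*((3 - 5) + 5) = -2*(-2 + 5) = -2*3 = -6)
F(o) = 10/o (F(o) = (-5*(-2))/o = 10/o)
1/F(K(J)) = 1/(10/(1/(-6))) = 1/(10/(-1/6)) = 1/(10*(-6)) = 1/(-60) = -1/60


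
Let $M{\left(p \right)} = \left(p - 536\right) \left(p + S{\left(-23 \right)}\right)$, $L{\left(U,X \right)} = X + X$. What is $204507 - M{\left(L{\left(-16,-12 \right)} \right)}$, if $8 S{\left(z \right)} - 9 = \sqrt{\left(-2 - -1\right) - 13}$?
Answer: $191697 + 70 i \sqrt{14} \approx 1.917 \cdot 10^{5} + 261.92 i$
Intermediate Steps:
$S{\left(z \right)} = \frac{9}{8} + \frac{i \sqrt{14}}{8}$ ($S{\left(z \right)} = \frac{9}{8} + \frac{\sqrt{\left(-2 - -1\right) - 13}}{8} = \frac{9}{8} + \frac{\sqrt{\left(-2 + 1\right) - 13}}{8} = \frac{9}{8} + \frac{\sqrt{-1 - 13}}{8} = \frac{9}{8} + \frac{\sqrt{-14}}{8} = \frac{9}{8} + \frac{i \sqrt{14}}{8}$)
$L{\left(U,X \right)} = 2 X$
$M{\left(p \right)} = \left(-536 + p\right) \left(\frac{9}{8} + p + \frac{i \sqrt{14}}{8}\right)$ ($M{\left(p \right)} = \left(p - 536\right) \left(p + \left(\frac{9}{8} + \frac{i \sqrt{14}}{8}\right)\right) = \left(-536 + p\right) \left(\frac{9}{8} + p + \frac{i \sqrt{14}}{8}\right)$)
$204507 - M{\left(L{\left(-16,-12 \right)} \right)} = 204507 - \left(-603 + \left(2 \left(-12\right)\right)^{2} - \frac{4279 \cdot 2 \left(-12\right)}{8} - 67 i \sqrt{14} + \frac{i 2 \left(-12\right) \sqrt{14}}{8}\right) = 204507 - \left(-603 + \left(-24\right)^{2} - -12837 - 67 i \sqrt{14} + \frac{1}{8} i \left(-24\right) \sqrt{14}\right) = 204507 - \left(-603 + 576 + 12837 - 67 i \sqrt{14} - 3 i \sqrt{14}\right) = 204507 - \left(12810 - 70 i \sqrt{14}\right) = 191697 + 70 i \sqrt{14}$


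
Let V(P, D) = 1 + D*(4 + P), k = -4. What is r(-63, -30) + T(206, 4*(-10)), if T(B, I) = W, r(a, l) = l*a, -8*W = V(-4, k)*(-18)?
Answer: 7569/4 ≈ 1892.3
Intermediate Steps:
W = 9/4 (W = -(1 + 4*(-4) - 4*(-4))*(-18)/8 = -(1 - 16 + 16)*(-18)/8 = -(-18)/8 = -⅛*(-18) = 9/4 ≈ 2.2500)
r(a, l) = a*l
T(B, I) = 9/4
r(-63, -30) + T(206, 4*(-10)) = -63*(-30) + 9/4 = 1890 + 9/4 = 7569/4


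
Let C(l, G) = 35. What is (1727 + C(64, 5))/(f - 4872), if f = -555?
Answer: -1762/5427 ≈ -0.32467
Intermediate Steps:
(1727 + C(64, 5))/(f - 4872) = (1727 + 35)/(-555 - 4872) = 1762/(-5427) = 1762*(-1/5427) = -1762/5427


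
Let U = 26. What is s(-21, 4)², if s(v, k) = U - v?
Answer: 2209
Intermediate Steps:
s(v, k) = 26 - v
s(-21, 4)² = (26 - 1*(-21))² = (26 + 21)² = 47² = 2209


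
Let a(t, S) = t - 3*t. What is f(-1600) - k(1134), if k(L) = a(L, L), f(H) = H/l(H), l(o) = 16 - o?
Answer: 228968/101 ≈ 2267.0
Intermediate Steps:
a(t, S) = -2*t
f(H) = H/(16 - H)
k(L) = -2*L
f(-1600) - k(1134) = -1*(-1600)/(-16 - 1600) - (-2)*1134 = -1*(-1600)/(-1616) - 1*(-2268) = -1*(-1600)*(-1/1616) + 2268 = -100/101 + 2268 = 228968/101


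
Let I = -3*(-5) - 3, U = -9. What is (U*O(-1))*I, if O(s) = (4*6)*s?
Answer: 2592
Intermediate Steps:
I = 12 (I = 15 - 3 = 12)
O(s) = 24*s
(U*O(-1))*I = -216*(-1)*12 = -9*(-24)*12 = 216*12 = 2592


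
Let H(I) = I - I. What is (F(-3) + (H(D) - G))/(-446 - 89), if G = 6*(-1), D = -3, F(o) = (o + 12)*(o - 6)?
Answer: 15/107 ≈ 0.14019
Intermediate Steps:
F(o) = (-6 + o)*(12 + o) (F(o) = (12 + o)*(-6 + o) = (-6 + o)*(12 + o))
H(I) = 0
G = -6
(F(-3) + (H(D) - G))/(-446 - 89) = ((-72 + (-3)² + 6*(-3)) + (0 - 1*(-6)))/(-446 - 89) = ((-72 + 9 - 18) + (0 + 6))/(-535) = (-81 + 6)*(-1/535) = -75*(-1/535) = 15/107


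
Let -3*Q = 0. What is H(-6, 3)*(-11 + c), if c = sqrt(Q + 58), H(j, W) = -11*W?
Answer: 363 - 33*sqrt(58) ≈ 111.68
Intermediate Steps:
Q = 0 (Q = -1/3*0 = 0)
c = sqrt(58) (c = sqrt(0 + 58) = sqrt(58) ≈ 7.6158)
H(-6, 3)*(-11 + c) = (-11*3)*(-11 + sqrt(58)) = -33*(-11 + sqrt(58)) = 363 - 33*sqrt(58)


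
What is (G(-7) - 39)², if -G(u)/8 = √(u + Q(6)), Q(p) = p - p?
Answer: 1073 + 624*I*√7 ≈ 1073.0 + 1650.9*I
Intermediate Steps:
Q(p) = 0
G(u) = -8*√u (G(u) = -8*√(u + 0) = -8*√u)
(G(-7) - 39)² = (-8*I*√7 - 39)² = (-39 - 8*I*√7)²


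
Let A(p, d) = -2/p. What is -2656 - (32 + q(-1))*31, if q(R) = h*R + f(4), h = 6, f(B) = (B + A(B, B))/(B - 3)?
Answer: -7141/2 ≈ -3570.5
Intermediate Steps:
f(B) = (B - 2/B)/(-3 + B) (f(B) = (B - 2/B)/(B - 3) = (B - 2/B)/(-3 + B))
q(R) = 7/2 + 6*R (q(R) = 6*R + (-2 + 4²)/(4*(-3 + 4)) = 6*R + (¼)*(-2 + 16)/1 = 6*R + (¼)*1*14 = 6*R + 7/2 = 7/2 + 6*R)
-2656 - (32 + q(-1))*31 = -2656 - (32 + (7/2 + 6*(-1)))*31 = -2656 - (32 + (7/2 - 6))*31 = -2656 - (32 - 5/2)*31 = -2656 - 59*31/2 = -2656 - 1*1829/2 = -2656 - 1829/2 = -7141/2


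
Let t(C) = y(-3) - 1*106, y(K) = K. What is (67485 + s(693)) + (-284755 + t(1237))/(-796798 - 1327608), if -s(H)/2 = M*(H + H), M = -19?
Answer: 127627019491/1062203 ≈ 1.2015e+5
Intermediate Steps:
t(C) = -109 (t(C) = -3 - 1*106 = -3 - 106 = -109)
s(H) = 76*H (s(H) = -(-38)*(H + H) = -(-38)*2*H = -(-76)*H = 76*H)
(67485 + s(693)) + (-284755 + t(1237))/(-796798 - 1327608) = (67485 + 76*693) + (-284755 - 109)/(-796798 - 1327608) = (67485 + 52668) - 284864/(-2124406) = 120153 - 284864*(-1/2124406) = 120153 + 142432/1062203 = 127627019491/1062203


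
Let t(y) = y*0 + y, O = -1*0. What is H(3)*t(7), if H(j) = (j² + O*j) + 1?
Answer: 70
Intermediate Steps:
O = 0
t(y) = y (t(y) = 0 + y = y)
H(j) = 1 + j² (H(j) = (j² + 0*j) + 1 = (j² + 0) + 1 = j² + 1 = 1 + j²)
H(3)*t(7) = (1 + 3²)*7 = (1 + 9)*7 = 10*7 = 70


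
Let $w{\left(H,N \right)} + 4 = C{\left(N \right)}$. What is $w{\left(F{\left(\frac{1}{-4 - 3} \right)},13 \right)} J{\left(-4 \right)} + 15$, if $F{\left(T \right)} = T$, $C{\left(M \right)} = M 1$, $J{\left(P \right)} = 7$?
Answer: $78$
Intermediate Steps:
$C{\left(M \right)} = M$
$w{\left(H,N \right)} = -4 + N$
$w{\left(F{\left(\frac{1}{-4 - 3} \right)},13 \right)} J{\left(-4 \right)} + 15 = \left(-4 + 13\right) 7 + 15 = 9 \cdot 7 + 15 = 63 + 15 = 78$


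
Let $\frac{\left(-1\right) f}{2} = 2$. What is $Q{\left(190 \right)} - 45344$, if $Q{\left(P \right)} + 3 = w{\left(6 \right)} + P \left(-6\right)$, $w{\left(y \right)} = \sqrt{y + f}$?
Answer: $-46487 + \sqrt{2} \approx -46486.0$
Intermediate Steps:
$f = -4$ ($f = \left(-2\right) 2 = -4$)
$w{\left(y \right)} = \sqrt{-4 + y}$ ($w{\left(y \right)} = \sqrt{y - 4} = \sqrt{-4 + y}$)
$Q{\left(P \right)} = -3 + \sqrt{2} - 6 P$ ($Q{\left(P \right)} = -3 + \left(\sqrt{-4 + 6} + P \left(-6\right)\right) = -3 - \left(- \sqrt{2} + 6 P\right) = -3 + \sqrt{2} - 6 P$)
$Q{\left(190 \right)} - 45344 = \left(-3 + \sqrt{2} - 1140\right) - 45344 = \left(-1143 + \sqrt{2}\right) - 45344 = -46487 + \sqrt{2}$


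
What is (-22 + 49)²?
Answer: 729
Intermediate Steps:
(-22 + 49)² = 27² = 729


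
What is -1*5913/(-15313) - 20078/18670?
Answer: -98529352/142946855 ≈ -0.68927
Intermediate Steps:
-1*5913/(-15313) - 20078/18670 = -5913*(-1/15313) - 20078*1/18670 = 5913/15313 - 10039/9335 = -98529352/142946855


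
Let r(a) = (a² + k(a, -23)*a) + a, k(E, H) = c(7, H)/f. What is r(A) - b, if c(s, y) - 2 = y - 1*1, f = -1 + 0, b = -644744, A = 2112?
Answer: 5153864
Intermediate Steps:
f = -1
c(s, y) = 1 + y (c(s, y) = 2 + (y - 1*1) = 2 + (y - 1) = 2 + (-1 + y) = 1 + y)
k(E, H) = -1 - H (k(E, H) = (1 + H)/(-1) = (1 + H)*(-1) = -1 - H)
r(a) = a² + 23*a (r(a) = (a² + (-1 - 1*(-23))*a) + a = (a² + (-1 + 23)*a) + a = (a² + 22*a) + a = a² + 23*a)
r(A) - b = 2112*(23 + 2112) - 1*(-644744) = 2112*2135 + 644744 = 4509120 + 644744 = 5153864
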